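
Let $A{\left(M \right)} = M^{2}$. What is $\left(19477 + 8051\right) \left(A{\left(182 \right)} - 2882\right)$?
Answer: $832501776$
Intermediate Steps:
$\left(19477 + 8051\right) \left(A{\left(182 \right)} - 2882\right) = \left(19477 + 8051\right) \left(182^{2} - 2882\right) = 27528 \left(33124 - 2882\right) = 27528 \cdot 30242 = 832501776$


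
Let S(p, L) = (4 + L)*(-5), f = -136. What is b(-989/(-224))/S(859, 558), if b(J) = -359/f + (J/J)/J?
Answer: -77103/75591248 ≈ -0.0010200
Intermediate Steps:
S(p, L) = -20 - 5*L
b(J) = 359/136 + 1/J (b(J) = -359/(-136) + (J/J)/J = -359*(-1/136) + 1/J = 359/136 + 1/J)
b(-989/(-224))/S(859, 558) = (359/136 + 1/(-989/(-224)))/(-20 - 5*558) = (359/136 + 1/(-989*(-1/224)))/(-20 - 2790) = (359/136 + 1/(989/224))/(-2810) = (359/136 + 224/989)*(-1/2810) = (385515/134504)*(-1/2810) = -77103/75591248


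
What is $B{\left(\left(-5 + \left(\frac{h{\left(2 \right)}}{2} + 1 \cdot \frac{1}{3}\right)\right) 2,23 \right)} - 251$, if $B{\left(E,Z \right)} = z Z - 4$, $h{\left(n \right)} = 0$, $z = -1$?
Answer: $-278$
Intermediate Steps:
$B{\left(E,Z \right)} = -4 - Z$ ($B{\left(E,Z \right)} = - Z - 4 = -4 - Z$)
$B{\left(\left(-5 + \left(\frac{h{\left(2 \right)}}{2} + 1 \cdot \frac{1}{3}\right)\right) 2,23 \right)} - 251 = \left(-4 - 23\right) - 251 = -27 - 251 = -278$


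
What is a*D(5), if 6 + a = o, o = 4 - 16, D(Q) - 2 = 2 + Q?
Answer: -162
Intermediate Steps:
D(Q) = 4 + Q (D(Q) = 2 + (2 + Q) = 4 + Q)
o = -12
a = -18 (a = -6 - 12 = -18)
a*D(5) = -18*(4 + 5) = -18*9 = -162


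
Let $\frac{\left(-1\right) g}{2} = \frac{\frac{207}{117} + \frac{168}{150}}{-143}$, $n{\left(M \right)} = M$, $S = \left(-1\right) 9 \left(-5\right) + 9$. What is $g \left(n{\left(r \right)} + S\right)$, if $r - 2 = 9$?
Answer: $\frac{1878}{715} \approx 2.6266$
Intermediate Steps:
$r = 11$ ($r = 2 + 9 = 11$)
$S = 54$ ($S = \left(-9\right) \left(-5\right) + 9 = 45 + 9 = 54$)
$g = \frac{1878}{46475}$ ($g = - 2 \frac{\frac{207}{117} + \frac{168}{150}}{-143} = - 2 \left(207 \cdot \frac{1}{117} + 168 \cdot \frac{1}{150}\right) \left(- \frac{1}{143}\right) = - 2 \left(\frac{23}{13} + \frac{28}{25}\right) \left(- \frac{1}{143}\right) = - 2 \cdot \frac{939}{325} \left(- \frac{1}{143}\right) = \left(-2\right) \left(- \frac{939}{46475}\right) = \frac{1878}{46475} \approx 0.040409$)
$g \left(n{\left(r \right)} + S\right) = \frac{1878 \left(11 + 54\right)}{46475} = \frac{1878}{46475} \cdot 65 = \frac{1878}{715}$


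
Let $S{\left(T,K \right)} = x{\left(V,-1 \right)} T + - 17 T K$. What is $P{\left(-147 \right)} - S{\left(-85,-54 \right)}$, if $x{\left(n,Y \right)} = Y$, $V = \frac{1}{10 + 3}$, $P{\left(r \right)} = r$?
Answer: $77798$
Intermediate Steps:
$V = \frac{1}{13} \approx 0.076923$
$S{\left(T,K \right)} = - T - 17 K T$ ($S{\left(T,K \right)} = - T + - 17 T K = - T - 17 K T$)
$P{\left(-147 \right)} - S{\left(-85,-54 \right)} = -147 - \left(-1\right) \left(-85\right) \left(1 + 17 \left(-54\right)\right) = -147 - \left(-1\right) \left(-85\right) \left(1 - 918\right) = -147 - \left(-1\right) \left(-85\right) \left(-917\right) = -147 - -77945 = -147 + 77945 = 77798$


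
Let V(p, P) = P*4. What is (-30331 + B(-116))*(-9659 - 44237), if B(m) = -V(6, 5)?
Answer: 1635797496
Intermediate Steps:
V(p, P) = 4*P
B(m) = -20 (B(m) = -4*5 = -1*20 = -20)
(-30331 + B(-116))*(-9659 - 44237) = (-30331 - 20)*(-9659 - 44237) = -30351*(-53896) = 1635797496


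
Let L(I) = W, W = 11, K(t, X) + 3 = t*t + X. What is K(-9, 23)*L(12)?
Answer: 1111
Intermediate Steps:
K(t, X) = -3 + X + t² (K(t, X) = -3 + (t*t + X) = -3 + (t² + X) = -3 + (X + t²) = -3 + X + t²)
L(I) = 11
K(-9, 23)*L(12) = (-3 + 23 + (-9)²)*11 = (-3 + 23 + 81)*11 = 101*11 = 1111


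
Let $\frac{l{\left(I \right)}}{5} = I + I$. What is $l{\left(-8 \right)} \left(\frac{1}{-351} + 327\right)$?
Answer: $- \frac{9182080}{351} \approx -26160.0$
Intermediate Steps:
$l{\left(I \right)} = 10 I$ ($l{\left(I \right)} = 5 \left(I + I\right) = 5 \cdot 2 I = 10 I$)
$l{\left(-8 \right)} \left(\frac{1}{-351} + 327\right) = 10 \left(-8\right) \left(\frac{1}{-351} + 327\right) = - 80 \left(- \frac{1}{351} + 327\right) = \left(-80\right) \frac{114776}{351} = - \frac{9182080}{351}$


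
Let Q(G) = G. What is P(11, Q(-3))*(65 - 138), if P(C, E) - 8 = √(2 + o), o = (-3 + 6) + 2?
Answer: -584 - 73*√7 ≈ -777.14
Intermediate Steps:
o = 5 (o = 3 + 2 = 5)
P(C, E) = 8 + √7 (P(C, E) = 8 + √(2 + 5) = 8 + √7)
P(11, Q(-3))*(65 - 138) = (8 + √7)*(65 - 138) = (8 + √7)*(-73) = -584 - 73*√7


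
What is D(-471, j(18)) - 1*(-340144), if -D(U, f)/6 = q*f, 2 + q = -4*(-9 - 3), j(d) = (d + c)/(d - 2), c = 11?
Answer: 1358575/4 ≈ 3.3964e+5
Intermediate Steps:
j(d) = (11 + d)/(-2 + d) (j(d) = (d + 11)/(d - 2) = (11 + d)/(-2 + d))
q = 46 (q = -2 - 4*(-9 - 3) = -2 - 4*(-12) = -2 + 48 = 46)
D(U, f) = -276*f
D(-471, j(18)) - 1*(-340144) = -276*(11 + 18)/(-2 + 18) - 1*(-340144) = -276*29/16 + 340144 = -2001/4 + 340144 = 1358575/4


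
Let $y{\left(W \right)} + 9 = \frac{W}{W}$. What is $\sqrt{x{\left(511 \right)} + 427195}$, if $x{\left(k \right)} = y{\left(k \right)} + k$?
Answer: $3 \sqrt{47522} \approx 653.99$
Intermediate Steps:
$y{\left(W \right)} = -8$ ($y{\left(W \right)} = -9 + \frac{W}{W} = -9 + 1 = -8$)
$x{\left(k \right)} = -8 + k$
$\sqrt{x{\left(511 \right)} + 427195} = \sqrt{\left(-8 + 511\right) + 427195} = \sqrt{503 + 427195} = \sqrt{427698} = 3 \sqrt{47522}$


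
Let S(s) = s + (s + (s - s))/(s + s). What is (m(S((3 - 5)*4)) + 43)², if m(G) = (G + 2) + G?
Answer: 900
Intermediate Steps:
S(s) = ½ + s (S(s) = s + (s + 0)/((2*s)) = s + s*(1/(2*s)) = s + ½ = ½ + s)
m(G) = 2 + 2*G (m(G) = (2 + G) + G = 2 + 2*G)
(m(S((3 - 5)*4)) + 43)² = ((2 + 2*(½ + (3 - 5)*4)) + 43)² = ((2 + 2*(½ - 2*4)) + 43)² = ((2 + 2*(½ - 8)) + 43)² = ((2 + 2*(-15/2)) + 43)² = ((2 - 15) + 43)² = (-13 + 43)² = 30² = 900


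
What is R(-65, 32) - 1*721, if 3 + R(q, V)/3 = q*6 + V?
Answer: -1804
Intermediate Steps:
R(q, V) = -9 + 3*V + 18*q (R(q, V) = -9 + 3*(q*6 + V) = -9 + 3*(6*q + V) = -9 + 3*(V + 6*q) = -9 + (3*V + 18*q) = -9 + 3*V + 18*q)
R(-65, 32) - 1*721 = (-9 + 3*32 + 18*(-65)) - 1*721 = (-9 + 96 - 1170) - 721 = -1083 - 721 = -1804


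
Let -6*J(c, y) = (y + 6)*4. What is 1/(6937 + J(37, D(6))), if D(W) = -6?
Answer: 1/6937 ≈ 0.00014415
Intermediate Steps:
J(c, y) = -4 - 2*y/3 (J(c, y) = -(y + 6)*4/6 = -(6 + y)*4/6 = -(24 + 4*y)/6 = -4 - 2*y/3)
1/(6937 + J(37, D(6))) = 1/(6937 + (-4 - 2/3*(-6))) = 1/(6937 + (-4 + 4)) = 1/(6937 + 0) = 1/6937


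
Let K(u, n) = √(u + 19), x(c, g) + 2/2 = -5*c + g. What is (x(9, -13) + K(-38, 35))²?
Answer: (59 - I*√19)² ≈ 3462.0 - 514.35*I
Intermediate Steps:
x(c, g) = -1 + g - 5*c (x(c, g) = -1 + (-5*c + g) = -1 + (g - 5*c) = -1 + g - 5*c)
K(u, n) = √(19 + u)
(x(9, -13) + K(-38, 35))² = ((-1 - 13 - 5*9) + √(19 - 38))² = ((-1 - 13 - 45) + √(-19))² = (-59 + I*√19)²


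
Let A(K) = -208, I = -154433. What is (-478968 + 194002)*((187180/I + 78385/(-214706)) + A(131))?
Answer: 990127728053942027/16578845849 ≈ 5.9722e+7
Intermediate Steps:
(-478968 + 194002)*((187180/I + 78385/(-214706)) + A(131)) = (-478968 + 194002)*((187180/(-154433) + 78385/(-214706)) - 208) = -284966*((187180*(-1/154433) + 78385*(-1/214706)) - 208) = -284966*((-187180/154433 - 78385/214706) - 208) = -284966*(-52293899785/33157691698 - 208) = -284966*(-6949093772969/33157691698) = 990127728053942027/16578845849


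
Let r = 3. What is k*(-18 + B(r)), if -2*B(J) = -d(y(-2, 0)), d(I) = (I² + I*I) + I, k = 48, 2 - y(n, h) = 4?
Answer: -720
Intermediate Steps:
y(n, h) = -2 (y(n, h) = 2 - 1*4 = 2 - 4 = -2)
d(I) = I + 2*I² (d(I) = (I² + I²) + I = 2*I² + I = I + 2*I²)
B(J) = 3 (B(J) = -(-1)*(-2*(1 + 2*(-2)))/2 = -(-1)*(-2*(1 - 4))/2 = -(-1)*(-2*(-3))/2 = -(-1)*6/2 = -½*(-6) = 3)
k*(-18 + B(r)) = 48*(-18 + 3) = 48*(-15) = -720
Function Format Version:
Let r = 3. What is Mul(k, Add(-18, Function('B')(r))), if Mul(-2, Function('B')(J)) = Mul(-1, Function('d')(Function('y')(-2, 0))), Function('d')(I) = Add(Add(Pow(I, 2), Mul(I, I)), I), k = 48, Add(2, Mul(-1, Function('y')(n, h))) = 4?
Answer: -720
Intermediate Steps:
Function('y')(n, h) = -2 (Function('y')(n, h) = Add(2, Mul(-1, 4)) = Add(2, -4) = -2)
Function('d')(I) = Add(I, Mul(2, Pow(I, 2))) (Function('d')(I) = Add(Add(Pow(I, 2), Pow(I, 2)), I) = Add(Mul(2, Pow(I, 2)), I) = Add(I, Mul(2, Pow(I, 2))))
Function('B')(J) = 3 (Function('B')(J) = Mul(Rational(-1, 2), Mul(-1, Mul(-2, Add(1, Mul(2, -2))))) = Mul(Rational(-1, 2), Mul(-1, Mul(-2, Add(1, -4)))) = Mul(Rational(-1, 2), Mul(-1, Mul(-2, -3))) = Mul(Rational(-1, 2), Mul(-1, 6)) = Mul(Rational(-1, 2), -6) = 3)
Mul(k, Add(-18, Function('B')(r))) = Mul(48, Add(-18, 3)) = Mul(48, -15) = -720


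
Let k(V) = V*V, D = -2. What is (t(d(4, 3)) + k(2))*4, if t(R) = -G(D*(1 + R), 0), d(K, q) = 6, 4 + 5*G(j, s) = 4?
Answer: 16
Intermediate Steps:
G(j, s) = 0 (G(j, s) = -⅘ + (⅕)*4 = -⅘ + ⅘ = 0)
t(R) = 0 (t(R) = -1*0 = 0)
k(V) = V²
(t(d(4, 3)) + k(2))*4 = (0 + 2²)*4 = (0 + 4)*4 = 4*4 = 16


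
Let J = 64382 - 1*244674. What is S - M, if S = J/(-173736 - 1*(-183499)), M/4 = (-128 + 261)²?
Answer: -690971120/9763 ≈ -70775.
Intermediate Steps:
M = 70756 (M = 4*(-128 + 261)² = 4*133² = 4*17689 = 70756)
J = -180292 (J = 64382 - 244674 = -180292)
S = -180292/9763 (S = -180292/(-173736 - 1*(-183499)) = -180292/(-173736 + 183499) = -180292/9763 ≈ -18.467)
S - M = -180292/9763 - 1*70756 = -180292/9763 - 70756 = -690971120/9763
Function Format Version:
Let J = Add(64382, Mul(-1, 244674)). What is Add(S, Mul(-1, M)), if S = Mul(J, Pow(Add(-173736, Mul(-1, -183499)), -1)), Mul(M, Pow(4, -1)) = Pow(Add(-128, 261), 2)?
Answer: Rational(-690971120, 9763) ≈ -70775.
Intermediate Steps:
M = 70756 (M = Mul(4, Pow(Add(-128, 261), 2)) = Mul(4, Pow(133, 2)) = Mul(4, 17689) = 70756)
J = -180292 (J = Add(64382, -244674) = -180292)
S = Rational(-180292, 9763) (S = Mul(-180292, Pow(Add(-173736, Mul(-1, -183499)), -1)) = Mul(-180292, Pow(Add(-173736, 183499), -1)) = Mul(-180292, Pow(9763, -1)) = Mul(-180292, Rational(1, 9763)) = Rational(-180292, 9763) ≈ -18.467)
Add(S, Mul(-1, M)) = Add(Rational(-180292, 9763), Mul(-1, 70756)) = Add(Rational(-180292, 9763), -70756) = Rational(-690971120, 9763)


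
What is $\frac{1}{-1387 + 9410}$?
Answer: $\frac{1}{8023} \approx 0.00012464$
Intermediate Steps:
$\frac{1}{-1387 + 9410} = \frac{1}{8023}$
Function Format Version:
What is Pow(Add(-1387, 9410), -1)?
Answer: Rational(1, 8023) ≈ 0.00012464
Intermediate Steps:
Pow(Add(-1387, 9410), -1) = Pow(8023, -1) = Rational(1, 8023)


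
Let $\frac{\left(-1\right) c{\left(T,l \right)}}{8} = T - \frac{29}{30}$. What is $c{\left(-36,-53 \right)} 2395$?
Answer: $\frac{2124844}{3} \approx 7.0828 \cdot 10^{5}$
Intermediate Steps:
$c{\left(T,l \right)} = \frac{116}{15} - 8 T$ ($c{\left(T,l \right)} = - 8 \left(T - \frac{29}{30}\right) = - 8 \left(- \frac{29}{30} + T\right) = \frac{116}{15} - 8 T$)
$c{\left(-36,-53 \right)} 2395 = \left(\frac{116}{15} - -288\right) 2395 = \left(\frac{116}{15} + 288\right) 2395 = \frac{4436}{15} \cdot 2395 = \frac{2124844}{3}$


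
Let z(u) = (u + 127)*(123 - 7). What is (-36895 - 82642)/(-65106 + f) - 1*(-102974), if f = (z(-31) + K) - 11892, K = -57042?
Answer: 12656036033/122904 ≈ 1.0298e+5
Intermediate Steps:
z(u) = 14732 + 116*u (z(u) = (127 + u)*116 = 14732 + 116*u)
f = -57798 (f = ((14732 + 116*(-31)) - 57042) - 11892 = ((14732 - 3596) - 57042) - 11892 = (11136 - 57042) - 11892 = -45906 - 11892 = -57798)
(-36895 - 82642)/(-65106 + f) - 1*(-102974) = (-36895 - 82642)/(-65106 - 57798) - 1*(-102974) = -119537/(-122904) + 102974 = -119537*(-1/122904) + 102974 = 119537/122904 + 102974 = 12656036033/122904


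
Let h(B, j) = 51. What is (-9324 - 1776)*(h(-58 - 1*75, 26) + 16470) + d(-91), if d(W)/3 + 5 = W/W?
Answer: -183383112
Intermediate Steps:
d(W) = -12 (d(W) = -15 + 3*(W/W) = -15 + 3*1 = -15 + 3 = -12)
(-9324 - 1776)*(h(-58 - 1*75, 26) + 16470) + d(-91) = (-9324 - 1776)*(51 + 16470) - 12 = -11100*16521 - 12 = -183383100 - 12 = -183383112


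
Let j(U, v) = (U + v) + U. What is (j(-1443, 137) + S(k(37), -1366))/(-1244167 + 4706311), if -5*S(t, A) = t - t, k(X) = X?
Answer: -2749/3462144 ≈ -0.00079402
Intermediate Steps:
j(U, v) = v + 2*U
S(t, A) = 0 (S(t, A) = -(t - t)/5 = -⅕*0 = 0)
(j(-1443, 137) + S(k(37), -1366))/(-1244167 + 4706311) = ((137 + 2*(-1443)) + 0)/(-1244167 + 4706311) = ((137 - 2886) + 0)/3462144 = (-2749 + 0)*(1/3462144) = -2749*1/3462144 = -2749/3462144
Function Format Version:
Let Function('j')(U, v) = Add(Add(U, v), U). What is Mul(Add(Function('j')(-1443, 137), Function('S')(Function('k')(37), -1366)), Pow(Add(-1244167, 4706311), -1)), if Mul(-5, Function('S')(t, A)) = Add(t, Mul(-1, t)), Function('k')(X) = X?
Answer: Rational(-2749, 3462144) ≈ -0.00079402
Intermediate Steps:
Function('j')(U, v) = Add(v, Mul(2, U))
Function('S')(t, A) = 0 (Function('S')(t, A) = Mul(Rational(-1, 5), Add(t, Mul(-1, t))) = Mul(Rational(-1, 5), 0) = 0)
Mul(Add(Function('j')(-1443, 137), Function('S')(Function('k')(37), -1366)), Pow(Add(-1244167, 4706311), -1)) = Mul(Add(Add(137, Mul(2, -1443)), 0), Pow(Add(-1244167, 4706311), -1)) = Mul(Add(Add(137, -2886), 0), Pow(3462144, -1)) = Mul(Add(-2749, 0), Rational(1, 3462144)) = Mul(-2749, Rational(1, 3462144)) = Rational(-2749, 3462144)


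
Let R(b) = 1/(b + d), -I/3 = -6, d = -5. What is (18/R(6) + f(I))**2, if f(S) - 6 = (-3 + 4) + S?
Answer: 1849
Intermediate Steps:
I = 18 (I = -3*(-6) = 18)
f(S) = 7 + S (f(S) = 6 + ((-3 + 4) + S) = 6 + (1 + S) = 7 + S)
R(b) = 1/(-5 + b) (R(b) = 1/(b - 5) = 1/(-5 + b))
(18/R(6) + f(I))**2 = (18/(1/(-5 + 6)) + (7 + 18))**2 = (18/(1/1) + 25)**2 = (18/1 + 25)**2 = (18*1 + 25)**2 = (18 + 25)**2 = 43**2 = 1849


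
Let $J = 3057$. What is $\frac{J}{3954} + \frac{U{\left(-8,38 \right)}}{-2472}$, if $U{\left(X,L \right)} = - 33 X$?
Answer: $\frac{90459}{135754} \approx 0.66634$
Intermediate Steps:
$\frac{J}{3954} + \frac{U{\left(-8,38 \right)}}{-2472} = \frac{3057}{3954} + \frac{\left(-33\right) \left(-8\right)}{-2472} = 3057 \cdot \frac{1}{3954} + 264 \left(- \frac{1}{2472}\right) = \frac{1019}{1318} - \frac{11}{103} = \frac{90459}{135754}$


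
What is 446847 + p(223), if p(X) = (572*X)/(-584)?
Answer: 65207773/146 ≈ 4.4663e+5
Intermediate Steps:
p(X) = -143*X/146 (p(X) = (572*X)*(-1/584) = -143*X/146)
446847 + p(223) = 446847 - 143/146*223 = 446847 - 31889/146 = 65207773/146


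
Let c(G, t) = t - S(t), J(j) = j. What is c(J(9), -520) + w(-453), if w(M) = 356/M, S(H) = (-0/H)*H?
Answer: -235916/453 ≈ -520.79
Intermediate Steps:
S(H) = 0 (S(H) = (-5*0)*H = 0*H = 0)
c(G, t) = t (c(G, t) = t - 1*0 = t + 0 = t)
c(J(9), -520) + w(-453) = -520 + 356/(-453) = -520 + 356*(-1/453) = -520 - 356/453 = -235916/453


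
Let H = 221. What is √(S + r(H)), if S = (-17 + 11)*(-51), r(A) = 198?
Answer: 6*√14 ≈ 22.450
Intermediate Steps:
S = 306 (S = -6*(-51) = 306)
√(S + r(H)) = √(306 + 198) = √504 = 6*√14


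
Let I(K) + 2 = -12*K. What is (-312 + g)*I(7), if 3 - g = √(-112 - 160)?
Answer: 26574 + 344*I*√17 ≈ 26574.0 + 1418.3*I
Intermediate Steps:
I(K) = -2 - 12*K
g = 3 - 4*I*√17 (g = 3 - √(-112 - 160) = 3 - √(-272) = 3 - 4*I*√17 ≈ 3.0 - 16.492*I)
(-312 + g)*I(7) = (-312 + (3 - 4*I*√17))*(-2 - 12*7) = (-309 - 4*I*√17)*(-2 - 84) = (-309 - 4*I*√17)*(-86) = 26574 + 344*I*√17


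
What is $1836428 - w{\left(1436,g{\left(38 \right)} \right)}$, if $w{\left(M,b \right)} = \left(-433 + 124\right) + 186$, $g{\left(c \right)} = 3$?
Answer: $1836551$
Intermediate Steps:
$w{\left(M,b \right)} = -123$ ($w{\left(M,b \right)} = -309 + 186 = -123$)
$1836428 - w{\left(1436,g{\left(38 \right)} \right)} = 1836428 - -123 = 1836428 + 123 = 1836551$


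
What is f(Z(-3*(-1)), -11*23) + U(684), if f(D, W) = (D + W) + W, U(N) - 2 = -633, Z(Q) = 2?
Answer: -1135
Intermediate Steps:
U(N) = -631 (U(N) = 2 - 633 = -631)
f(D, W) = D + 2*W
f(Z(-3*(-1)), -11*23) + U(684) = (2 + 2*(-11*23)) - 631 = (2 + 2*(-253)) - 631 = (2 - 506) - 631 = -504 - 631 = -1135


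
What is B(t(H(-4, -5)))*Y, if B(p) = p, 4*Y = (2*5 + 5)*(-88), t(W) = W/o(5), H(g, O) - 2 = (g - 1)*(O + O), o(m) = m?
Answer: -3432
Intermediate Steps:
H(g, O) = 2 + 2*O*(-1 + g) (H(g, O) = 2 + (g - 1)*(O + O) = 2 + (-1 + g)*(2*O) = 2 + 2*O*(-1 + g))
t(W) = W/5
Y = -330 (Y = ((2*5 + 5)*(-88))/4 = ((10 + 5)*(-88))/4 = (15*(-88))/4 = (¼)*(-1320) = -330)
B(t(H(-4, -5)))*Y = ((2 - 2*(-5) + 2*(-5)*(-4))/5)*(-330) = ((2 + 10 + 40)/5)*(-330) = ((⅕)*52)*(-330) = (52/5)*(-330) = -3432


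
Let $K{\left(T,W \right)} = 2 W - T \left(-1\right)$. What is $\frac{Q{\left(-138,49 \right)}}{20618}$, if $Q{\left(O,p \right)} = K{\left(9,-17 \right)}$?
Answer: $- \frac{25}{20618} \approx -0.0012125$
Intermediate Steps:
$K{\left(T,W \right)} = T + 2 W$ ($K{\left(T,W \right)} = 2 W - - T = 2 W + T = T + 2 W$)
$Q{\left(O,p \right)} = -25$ ($Q{\left(O,p \right)} = 9 + 2 \left(-17\right) = 9 - 34 = -25$)
$\frac{Q{\left(-138,49 \right)}}{20618} = - \frac{25}{20618}$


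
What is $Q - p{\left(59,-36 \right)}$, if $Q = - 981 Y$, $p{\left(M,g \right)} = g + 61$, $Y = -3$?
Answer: $2918$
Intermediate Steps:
$p{\left(M,g \right)} = 61 + g$
$Q = 2943$ ($Q = \left(-981\right) \left(-3\right) = 2943$)
$Q - p{\left(59,-36 \right)} = 2943 - \left(61 - 36\right) = 2943 - 25 = 2918$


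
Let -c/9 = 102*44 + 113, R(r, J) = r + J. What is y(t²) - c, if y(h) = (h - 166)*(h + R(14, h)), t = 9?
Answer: 26449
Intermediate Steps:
R(r, J) = J + r
y(h) = (-166 + h)*(14 + 2*h) (y(h) = (h - 166)*(h + (h + 14)) = (-166 + h)*(h + (14 + h)) = (-166 + h)*(14 + 2*h))
c = -41409 (c = -9*(102*44 + 113) = -9*(4488 + 113) = -9*4601 = -41409)
y(t²) - c = (-2324 - 318*9² + 2*(9²)²) - 1*(-41409) = (-2324 - 318*81 + 2*81²) + 41409 = (-2324 - 25758 + 2*6561) + 41409 = (-2324 - 25758 + 13122) + 41409 = -14960 + 41409 = 26449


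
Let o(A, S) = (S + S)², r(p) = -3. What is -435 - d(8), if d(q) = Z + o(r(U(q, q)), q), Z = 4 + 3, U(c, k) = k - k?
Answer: -698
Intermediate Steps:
U(c, k) = 0
o(A, S) = 4*S² (o(A, S) = (2*S)² = 4*S²)
Z = 7
d(q) = 7 + 4*q²
-435 - d(8) = -435 - (7 + 4*8²) = -435 - (7 + 4*64) = -435 - (7 + 256) = -435 - 1*263 = -435 - 263 = -698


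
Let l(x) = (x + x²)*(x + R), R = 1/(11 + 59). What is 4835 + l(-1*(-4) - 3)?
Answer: 169296/35 ≈ 4837.0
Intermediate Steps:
R = 1/70 ≈ 0.014286
l(x) = (1/70 + x)*(x + x²) (l(x) = (x + x²)*(x + 1/70) = (x + x²)*(1/70 + x) = (1/70 + x)*(x + x²))
4835 + l(-1*(-4) - 3) = 4835 + (-1*(-4) - 3)*(1 + 70*(-1*(-4) - 3)² + 71*(-1*(-4) - 3))/70 = 4835 + (4 - 3)*(1 + 70*(4 - 3)² + 71*(4 - 3))/70 = 4835 + (1/70)*1*(1 + 70*1² + 71*1) = 4835 + (1/70)*1*(1 + 70*1 + 71) = 4835 + (1/70)*1*(1 + 70 + 71) = 4835 + (1/70)*1*142 = 4835 + 71/35 = 169296/35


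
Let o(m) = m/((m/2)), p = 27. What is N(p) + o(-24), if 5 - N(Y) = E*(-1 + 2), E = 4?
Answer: 3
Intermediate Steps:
N(Y) = 1 (N(Y) = 5 - 4*(-1 + 2) = 5 - 4 = 1)
o(m) = 2 (o(m) = m/((m*(1/2))) = m/((m/2)) = m*(2/m) = 2)
N(p) + o(-24) = 1 + 2 = 3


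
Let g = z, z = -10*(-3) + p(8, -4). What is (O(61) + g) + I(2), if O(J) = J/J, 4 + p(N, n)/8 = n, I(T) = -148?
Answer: -181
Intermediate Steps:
p(N, n) = -32 + 8*n
O(J) = 1
z = -34 (z = -10*(-3) + (-32 + 8*(-4)) = 30 + (-32 - 32) = 30 - 64 = -34)
g = -34
(O(61) + g) + I(2) = (1 - 34) - 148 = -33 - 148 = -181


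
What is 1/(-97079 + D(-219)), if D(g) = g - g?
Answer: -1/97079 ≈ -1.0301e-5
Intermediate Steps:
D(g) = 0
1/(-97079 + D(-219)) = 1/(-97079 + 0) = 1/(-97079) = -1/97079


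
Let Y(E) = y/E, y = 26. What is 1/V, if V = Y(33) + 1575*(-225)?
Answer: -33/11694349 ≈ -2.8219e-6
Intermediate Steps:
Y(E) = 26/E
V = -11694349/33 (V = 26/33 + 1575*(-225) = 26*(1/33) - 354375 = 26/33 - 354375 = -11694349/33 ≈ -3.5437e+5)
1/V = 1/(-11694349/33) = -33/11694349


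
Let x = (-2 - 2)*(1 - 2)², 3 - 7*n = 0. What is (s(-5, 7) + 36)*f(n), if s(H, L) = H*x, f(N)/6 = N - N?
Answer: 0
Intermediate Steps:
n = 3/7 (n = 3/7 - ⅐*0 = 3/7 + 0 = 3/7 ≈ 0.42857)
f(N) = 0 (f(N) = 6*(N - N) = 6*0 = 0)
x = -4 (x = -4*(-1)² = -4*1 = -4)
s(H, L) = -4*H (s(H, L) = H*(-4) = -4*H)
(s(-5, 7) + 36)*f(n) = (-4*(-5) + 36)*0 = (20 + 36)*0 = 56*0 = 0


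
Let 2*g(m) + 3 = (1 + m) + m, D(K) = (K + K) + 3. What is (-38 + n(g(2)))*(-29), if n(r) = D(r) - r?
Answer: 986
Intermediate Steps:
D(K) = 3 + 2*K (D(K) = 2*K + 3 = 3 + 2*K)
g(m) = -1 + m (g(m) = -3/2 + ((1 + m) + m)/2 = -3/2 + (1 + 2*m)/2 = -3/2 + (½ + m) = -1 + m)
n(r) = 3 + r (n(r) = (3 + 2*r) - r = 3 + r)
(-38 + n(g(2)))*(-29) = (-38 + (3 + (-1 + 2)))*(-29) = (-38 + (3 + 1))*(-29) = (-38 + 4)*(-29) = -34*(-29) = 986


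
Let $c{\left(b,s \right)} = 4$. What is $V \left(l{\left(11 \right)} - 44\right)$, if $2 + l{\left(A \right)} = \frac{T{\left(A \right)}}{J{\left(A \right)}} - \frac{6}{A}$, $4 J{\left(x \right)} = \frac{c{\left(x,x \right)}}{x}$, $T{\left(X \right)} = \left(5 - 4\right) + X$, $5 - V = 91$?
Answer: $- \frac{80840}{11} \approx -7349.1$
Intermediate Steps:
$V = -86$ ($V = 5 - 91 = -86$)
$T{\left(X \right)} = 1 + X$
$J{\left(x \right)} = \frac{1}{x}$ ($J{\left(x \right)} = \frac{4 \frac{1}{x}}{4} = \frac{1}{x}$)
$l{\left(A \right)} = -2 - \frac{6}{A} + A \left(1 + A\right)$ ($l{\left(A \right)} = -2 - \left(\frac{6}{A} - \frac{1 + A}{\frac{1}{A}}\right) = -2 + \left(\left(1 + A\right) A - \frac{6}{A}\right) = -2 + \left(A \left(1 + A\right) - \frac{6}{A}\right) = -2 + \left(- \frac{6}{A} + A \left(1 + A\right)\right) = -2 - \frac{6}{A} + A \left(1 + A\right)$)
$V \left(l{\left(11 \right)} - 44\right) = - 86 \left(\left(-2 + 11 + 11^{2} - \frac{6}{11}\right) - 44\right) = - 86 \left(\left(-2 + 11 + 121 - \frac{6}{11}\right) - 44\right) = - 86 \left(\frac{1424}{11} - 44\right) = \left(-86\right) \frac{940}{11} = - \frac{80840}{11}$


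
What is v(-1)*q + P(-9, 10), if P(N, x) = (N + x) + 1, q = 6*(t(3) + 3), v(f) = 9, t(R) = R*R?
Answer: 650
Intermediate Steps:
t(R) = R²
q = 72 (q = 6*(3² + 3) = 6*(9 + 3) = 6*12 = 72)
P(N, x) = 1 + N + x
v(-1)*q + P(-9, 10) = 9*72 + (1 - 9 + 10) = 648 + 2 = 650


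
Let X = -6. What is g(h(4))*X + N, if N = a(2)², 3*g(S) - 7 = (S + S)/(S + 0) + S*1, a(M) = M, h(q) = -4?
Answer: -6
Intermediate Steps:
g(S) = 3 + S/3 (g(S) = 7/3 + ((S + S)/(S + 0) + S*1)/3 = 7/3 + ((2*S)/S + S)/3 = 7/3 + (2 + S)/3 = 7/3 + (⅔ + S/3) = 3 + S/3)
N = 4 (N = 2² = 4)
g(h(4))*X + N = (3 + (⅓)*(-4))*(-6) + 4 = (3 - 4/3)*(-6) + 4 = (5/3)*(-6) + 4 = -10 + 4 = -6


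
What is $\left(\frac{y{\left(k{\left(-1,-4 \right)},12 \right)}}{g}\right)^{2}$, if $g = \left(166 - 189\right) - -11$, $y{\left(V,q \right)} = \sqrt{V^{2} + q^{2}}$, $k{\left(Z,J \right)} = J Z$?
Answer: $\frac{10}{9} \approx 1.1111$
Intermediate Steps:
$g = -12$ ($g = \left(166 - 189\right) + 11 = -23 + 11 = -12$)
$\left(\frac{y{\left(k{\left(-1,-4 \right)},12 \right)}}{g}\right)^{2} = \left(\frac{\sqrt{\left(\left(-4\right) \left(-1\right)\right)^{2} + 12^{2}}}{-12}\right)^{2} = \left(\sqrt{4^{2} + 144} \left(- \frac{1}{12}\right)\right)^{2} = \left(\sqrt{16 + 144} \left(- \frac{1}{12}\right)\right)^{2} = \left(\sqrt{160} \left(- \frac{1}{12}\right)\right)^{2} = \left(4 \sqrt{10} \left(- \frac{1}{12}\right)\right)^{2} = \left(- \frac{\sqrt{10}}{3}\right)^{2} = \frac{10}{9}$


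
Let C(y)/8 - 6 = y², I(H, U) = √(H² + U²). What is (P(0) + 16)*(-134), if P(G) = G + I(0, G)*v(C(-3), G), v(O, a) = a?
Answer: -2144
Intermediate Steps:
C(y) = 48 + 8*y²
P(G) = G + G*√(G²) (P(G) = G + √(0² + G²)*G = G + √(0 + G²)*G = G + √(G²)*G = G + G*√(G²))
(P(0) + 16)*(-134) = (0*(1 + √(0²)) + 16)*(-134) = (0*(1 + √0) + 16)*(-134) = (0*(1 + 0) + 16)*(-134) = (0*1 + 16)*(-134) = (0 + 16)*(-134) = 16*(-134) = -2144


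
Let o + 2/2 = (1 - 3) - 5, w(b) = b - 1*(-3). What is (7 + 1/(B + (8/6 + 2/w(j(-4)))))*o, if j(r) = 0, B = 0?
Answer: -60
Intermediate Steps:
w(b) = 3 + b (w(b) = b + 3 = 3 + b)
o = -8 (o = -1 + ((1 - 3) - 5) = -1 + (-2 - 5) = -1 - 7 = -8)
(7 + 1/(B + (8/6 + 2/w(j(-4)))))*o = (7 + 1/(0 + (8/6 + 2/(3 + 0))))*(-8) = (7 + 1/(0 + (8*(1/6) + 2/3)))*(-8) = (7 + 1/(0 + (4/3 + 2*(1/3))))*(-8) = (7 + 1/(0 + (4/3 + 2/3)))*(-8) = (7 + 1/(0 + 2))*(-8) = (7 + 1/2)*(-8) = (15/2)*(-8) = -60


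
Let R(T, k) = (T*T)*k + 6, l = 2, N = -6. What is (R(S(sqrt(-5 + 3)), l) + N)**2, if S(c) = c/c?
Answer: 4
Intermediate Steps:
S(c) = 1
R(T, k) = 6 + k*T**2 (R(T, k) = T**2*k + 6 = k*T**2 + 6 = 6 + k*T**2)
(R(S(sqrt(-5 + 3)), l) + N)**2 = ((6 + 2*1**2) - 6)**2 = ((6 + 2*1) - 6)**2 = ((6 + 2) - 6)**2 = (8 - 6)**2 = 2**2 = 4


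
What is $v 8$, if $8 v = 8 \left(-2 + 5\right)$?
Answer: $24$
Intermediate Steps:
$v = 3$ ($v = \frac{8 \left(-2 + 5\right)}{8} = \frac{8 \cdot 3}{8} = \frac{1}{8} \cdot 24 = 3$)
$v 8 = 3 \cdot 8 = 24$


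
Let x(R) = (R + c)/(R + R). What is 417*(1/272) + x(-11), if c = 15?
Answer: 4043/2992 ≈ 1.3513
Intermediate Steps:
x(R) = (15 + R)/(2*R) (x(R) = (R + 15)/(R + R) = (15 + R)/((2*R)) = (15 + R)*(1/(2*R)) = (15 + R)/(2*R))
417*(1/272) + x(-11) = 417*(1/272) + (½)*(15 - 11)/(-11) = 417*(1*(1/272)) + (½)*(-1/11)*4 = 417*(1/272) - 2/11 = 417/272 - 2/11 = 4043/2992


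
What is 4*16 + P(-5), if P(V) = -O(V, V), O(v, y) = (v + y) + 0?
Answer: 74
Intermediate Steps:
O(v, y) = v + y
P(V) = -2*V (P(V) = -(V + V) = -2*V)
4*16 + P(-5) = 4*16 - 2*(-5) = 64 + 10 = 74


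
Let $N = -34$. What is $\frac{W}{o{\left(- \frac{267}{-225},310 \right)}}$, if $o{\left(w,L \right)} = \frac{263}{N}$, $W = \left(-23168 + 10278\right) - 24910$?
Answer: $\frac{1285200}{263} \approx 4886.7$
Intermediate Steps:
$W = -37800$ ($W = -12890 - 24910 = -37800$)
$o{\left(w,L \right)} = - \frac{263}{34}$ ($o{\left(w,L \right)} = \frac{263}{-34} = 263 \left(- \frac{1}{34}\right) = - \frac{263}{34}$)
$\frac{W}{o{\left(- \frac{267}{-225},310 \right)}} = - \frac{37800}{- \frac{263}{34}} = \left(-37800\right) \left(- \frac{34}{263}\right) = \frac{1285200}{263}$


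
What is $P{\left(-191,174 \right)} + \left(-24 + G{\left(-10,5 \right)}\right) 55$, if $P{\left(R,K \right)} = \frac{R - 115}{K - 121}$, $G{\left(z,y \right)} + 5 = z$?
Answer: $- \frac{113991}{53} \approx -2150.8$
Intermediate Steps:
$G{\left(z,y \right)} = -5 + z$
$P{\left(R,K \right)} = \frac{-115 + R}{-121 + K}$
$P{\left(-191,174 \right)} + \left(-24 + G{\left(-10,5 \right)}\right) 55 = \frac{-115 - 191}{-121 + 174} + \left(-24 - 15\right) 55 = \frac{1}{53} \left(-306\right) + \left(-24 - 15\right) 55 = \frac{1}{53} \left(-306\right) - 2145 = - \frac{306}{53} - 2145 = - \frac{113991}{53}$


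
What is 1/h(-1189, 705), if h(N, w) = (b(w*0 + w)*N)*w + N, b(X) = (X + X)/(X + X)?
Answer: -1/839434 ≈ -1.1913e-6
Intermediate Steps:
b(X) = 1 (b(X) = (2*X)/((2*X)) = (2*X)*(1/(2*X)) = 1)
h(N, w) = N + N*w (h(N, w) = (1*N)*w + N = N*w + N = N + N*w)
1/h(-1189, 705) = 1/(-1189*(1 + 705)) = 1/(-1189*706) = 1/(-839434) = -1/839434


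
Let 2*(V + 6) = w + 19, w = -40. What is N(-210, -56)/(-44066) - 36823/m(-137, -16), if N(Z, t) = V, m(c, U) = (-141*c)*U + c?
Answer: 295953503/2477382508 ≈ 0.11946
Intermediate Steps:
V = -33/2 (V = -6 + (-40 + 19)/2 = -6 + (½)*(-21) = -6 - 21/2 = -33/2 ≈ -16.500)
m(c, U) = c - 141*U*c (m(c, U) = -141*U*c + c = c - 141*U*c)
N(Z, t) = -33/2
N(-210, -56)/(-44066) - 36823/m(-137, -16) = -33/2/(-44066) - 36823*(-1/(137*(1 - 141*(-16)))) = -33/2*(-1/44066) - 36823*(-1/(137*(1 + 2256))) = 3/8012 - 36823/((-137*2257)) = 3/8012 - 36823/(-309209) = 3/8012 - 36823*(-1/309209) = 3/8012 + 36823/309209 = 295953503/2477382508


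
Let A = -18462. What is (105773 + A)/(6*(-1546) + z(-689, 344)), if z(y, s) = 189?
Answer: -87311/9087 ≈ -9.6083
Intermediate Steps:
(105773 + A)/(6*(-1546) + z(-689, 344)) = (105773 - 18462)/(6*(-1546) + 189) = 87311/(-9276 + 189) = 87311/(-9087) = 87311*(-1/9087) = -87311/9087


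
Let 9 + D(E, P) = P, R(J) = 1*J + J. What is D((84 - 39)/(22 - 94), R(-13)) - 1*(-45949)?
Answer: 45914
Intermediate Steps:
R(J) = 2*J (R(J) = J + J = 2*J)
D(E, P) = -9 + P
D((84 - 39)/(22 - 94), R(-13)) - 1*(-45949) = (-9 + 2*(-13)) - 1*(-45949) = (-9 - 26) + 45949 = -35 + 45949 = 45914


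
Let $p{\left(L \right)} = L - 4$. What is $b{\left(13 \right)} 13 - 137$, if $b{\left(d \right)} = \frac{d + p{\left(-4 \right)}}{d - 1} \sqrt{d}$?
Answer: $-137 + \frac{65 \sqrt{13}}{12} \approx -117.47$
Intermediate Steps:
$p{\left(L \right)} = -4 + L$
$b{\left(d \right)} = \frac{\sqrt{d} \left(-8 + d\right)}{-1 + d}$ ($b{\left(d \right)} = \frac{d - 8}{d - 1} \sqrt{d} = \frac{d - 8}{-1 + d} \sqrt{d} = \frac{-8 + d}{-1 + d} \sqrt{d} = \frac{\sqrt{d} \left(-8 + d\right)}{-1 + d}$)
$b{\left(13 \right)} 13 - 137 = \frac{\sqrt{13} \left(-8 + 13\right)}{-1 + 13} \cdot 13 - 137 = \sqrt{13} \cdot \frac{1}{12} \cdot 5 \cdot 13 - 137 = \frac{5 \sqrt{13}}{12} \cdot 13 - 137 = \frac{65 \sqrt{13}}{12} - 137 = -137 + \frac{65 \sqrt{13}}{12}$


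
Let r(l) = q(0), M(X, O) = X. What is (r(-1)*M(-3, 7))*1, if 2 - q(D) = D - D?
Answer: -6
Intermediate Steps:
q(D) = 2 (q(D) = 2 - (D - D) = 2 - 1*0 = 2 + 0 = 2)
r(l) = 2
(r(-1)*M(-3, 7))*1 = (2*(-3))*1 = -6*1 = -6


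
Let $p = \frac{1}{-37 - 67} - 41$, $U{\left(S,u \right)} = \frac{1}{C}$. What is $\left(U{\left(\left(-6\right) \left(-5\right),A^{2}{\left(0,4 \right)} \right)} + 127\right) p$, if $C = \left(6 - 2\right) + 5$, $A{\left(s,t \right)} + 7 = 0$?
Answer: $- \frac{46915}{9} \approx -5212.8$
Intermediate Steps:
$A{\left(s,t \right)} = -7$ ($A{\left(s,t \right)} = -7 + 0 = -7$)
$C = 9$ ($C = 4 + 5 = 9$)
$U{\left(S,u \right)} = \frac{1}{9}$
$p = - \frac{4265}{104}$ ($p = \frac{1}{-104} - 41 = - \frac{1}{104} - 41 = - \frac{4265}{104} \approx -41.01$)
$\left(U{\left(\left(-6\right) \left(-5\right),A^{2}{\left(0,4 \right)} \right)} + 127\right) p = \left(\frac{1}{9} + 127\right) \left(- \frac{4265}{104}\right) = \frac{1144}{9} \left(- \frac{4265}{104}\right) = - \frac{46915}{9}$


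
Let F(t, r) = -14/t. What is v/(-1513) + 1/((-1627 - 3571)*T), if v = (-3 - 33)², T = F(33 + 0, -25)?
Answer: -94262583/110104036 ≈ -0.85612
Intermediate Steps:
T = -14/33 (T = -14/(33 + 0) = -14/33 ≈ -0.42424)
v = 1296 (v = (-36)² = 1296)
v/(-1513) + 1/((-1627 - 3571)*T) = 1296/(-1513) + 1/((-1627 - 3571)*(-14/33)) = 1296*(-1/1513) - 33/14/(-5198) = -1296/1513 - 1/5198*(-33/14) = -1296/1513 + 33/72772 = -94262583/110104036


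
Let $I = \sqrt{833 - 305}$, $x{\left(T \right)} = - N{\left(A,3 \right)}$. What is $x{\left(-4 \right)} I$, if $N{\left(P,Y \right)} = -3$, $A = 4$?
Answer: $12 \sqrt{33} \approx 68.935$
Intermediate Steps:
$x{\left(T \right)} = 3$ ($x{\left(T \right)} = \left(-1\right) \left(-3\right) = 3$)
$I = 4 \sqrt{33}$ ($I = \sqrt{528} = 4 \sqrt{33} \approx 22.978$)
$x{\left(-4 \right)} I = 3 \cdot 4 \sqrt{33} = 12 \sqrt{33}$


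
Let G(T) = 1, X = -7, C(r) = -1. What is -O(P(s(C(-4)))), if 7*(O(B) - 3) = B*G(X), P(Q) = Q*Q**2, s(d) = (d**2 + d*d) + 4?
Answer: -237/7 ≈ -33.857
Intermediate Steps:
s(d) = 4 + 2*d**2 (s(d) = (d**2 + d**2) + 4 = 2*d**2 + 4 = 4 + 2*d**2)
P(Q) = Q**3
O(B) = 3 + B/7 (O(B) = 3 + (B*1)/7 = 3 + B/7)
-O(P(s(C(-4)))) = -(3 + (4 + 2*(-1)**2)**3/7) = -(3 + (4 + 2*1)**3/7) = -(3 + (4 + 2)**3/7) = -(3 + (1/7)*6**3) = -(3 + (1/7)*216) = -(3 + 216/7) = -1*237/7 = -237/7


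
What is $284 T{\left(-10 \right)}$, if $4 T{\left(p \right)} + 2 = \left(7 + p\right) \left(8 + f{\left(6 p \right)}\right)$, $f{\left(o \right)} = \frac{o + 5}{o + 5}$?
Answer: $-2059$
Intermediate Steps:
$f{\left(o \right)} = 1$ ($f{\left(o \right)} = \frac{5 + o}{5 + o} = 1$)
$T{\left(p \right)} = \frac{61}{4} + \frac{9 p}{4}$ ($T{\left(p \right)} = - \frac{1}{2} + \frac{\left(7 + p\right) \left(8 + 1\right)}{4} = - \frac{1}{2} + \frac{\left(7 + p\right) 9}{4} = - \frac{1}{2} + \frac{63 + 9 p}{4} = - \frac{1}{2} + \left(\frac{63}{4} + \frac{9 p}{4}\right) = \frac{61}{4} + \frac{9 p}{4}$)
$284 T{\left(-10 \right)} = 284 \left(\frac{61}{4} + \frac{9}{4} \left(-10\right)\right) = 284 \left(\frac{61}{4} - \frac{45}{2}\right) = 284 \left(- \frac{29}{4}\right) = -2059$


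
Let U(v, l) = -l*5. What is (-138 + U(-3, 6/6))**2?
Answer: 20449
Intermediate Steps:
U(v, l) = -5*l
(-138 + U(-3, 6/6))**2 = (-138 - 30/6)**2 = (-138 - 5*1)**2 = (-138 - 5)**2 = (-143)**2 = 20449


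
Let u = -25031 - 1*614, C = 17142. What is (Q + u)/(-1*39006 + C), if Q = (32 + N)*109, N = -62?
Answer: 28915/21864 ≈ 1.3225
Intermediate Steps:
u = -25645 (u = -25031 - 614 = -25645)
Q = -3270 (Q = (32 - 62)*109 = -30*109 = -3270)
(Q + u)/(-1*39006 + C) = (-3270 - 25645)/(-1*39006 + 17142) = -28915/(-39006 + 17142) = -28915/(-21864) = -28915*(-1/21864) = 28915/21864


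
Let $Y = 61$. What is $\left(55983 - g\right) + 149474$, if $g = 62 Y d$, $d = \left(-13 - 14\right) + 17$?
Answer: $243277$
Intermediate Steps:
$d = -10$ ($d = -27 + 17 = -10$)
$g = -37820$ ($g = 62 \cdot 61 \left(-10\right) = 3782 \left(-10\right) = -37820$)
$\left(55983 - g\right) + 149474 = \left(55983 - -37820\right) + 149474 = \left(55983 + 37820\right) + 149474 = 93803 + 149474 = 243277$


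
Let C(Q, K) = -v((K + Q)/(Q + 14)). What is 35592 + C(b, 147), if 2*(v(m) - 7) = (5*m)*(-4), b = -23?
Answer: 319025/9 ≈ 35447.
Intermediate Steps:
v(m) = 7 - 10*m (v(m) = 7 + ((5*m)*(-4))/2 = 7 + (-20*m)/2 = 7 - 10*m)
C(Q, K) = -7 + 10*(K + Q)/(14 + Q) (C(Q, K) = -(7 - 10*(K + Q)/(Q + 14)) = -(7 - 10*(K + Q)/(14 + Q)) = -7 + 10*(K + Q)/(14 + Q))
35592 + C(b, 147) = 35592 + (-98 + 3*(-23) + 10*147)/(14 - 23) = 35592 + (-98 - 69 + 1470)/(-9) = 35592 - ⅑*1303 = 35592 - 1303/9 = 319025/9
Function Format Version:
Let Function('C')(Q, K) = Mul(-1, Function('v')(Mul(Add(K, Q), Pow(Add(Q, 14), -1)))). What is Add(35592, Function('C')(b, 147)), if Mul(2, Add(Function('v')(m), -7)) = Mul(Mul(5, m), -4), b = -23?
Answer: Rational(319025, 9) ≈ 35447.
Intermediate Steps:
Function('v')(m) = Add(7, Mul(-10, m)) (Function('v')(m) = Add(7, Mul(Rational(1, 2), Mul(Mul(5, m), -4))) = Add(7, Mul(Rational(1, 2), Mul(-20, m))) = Add(7, Mul(-10, m)))
Function('C')(Q, K) = Add(-7, Mul(10, Pow(Add(14, Q), -1), Add(K, Q))) (Function('C')(Q, K) = Mul(-1, Add(7, Mul(-10, Mul(Add(K, Q), Pow(Add(Q, 14), -1))))) = Mul(-1, Add(7, Mul(-10, Mul(Add(K, Q), Pow(Add(14, Q), -1))))) = Mul(-1, Add(7, Mul(-10, Mul(Pow(Add(14, Q), -1), Add(K, Q))))) = Mul(-1, Add(7, Mul(-10, Pow(Add(14, Q), -1), Add(K, Q)))) = Add(-7, Mul(10, Pow(Add(14, Q), -1), Add(K, Q))))
Add(35592, Function('C')(b, 147)) = Add(35592, Mul(Pow(Add(14, -23), -1), Add(-98, Mul(3, -23), Mul(10, 147)))) = Add(35592, Mul(Pow(-9, -1), Add(-98, -69, 1470))) = Add(35592, Mul(Rational(-1, 9), 1303)) = Add(35592, Rational(-1303, 9)) = Rational(319025, 9)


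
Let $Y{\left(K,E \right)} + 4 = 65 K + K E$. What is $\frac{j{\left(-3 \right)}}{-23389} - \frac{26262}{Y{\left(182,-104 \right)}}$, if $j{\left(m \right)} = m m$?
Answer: $\frac{307089000}{83054339} \approx 3.6974$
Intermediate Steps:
$Y{\left(K,E \right)} = -4 + 65 K + E K$ ($Y{\left(K,E \right)} = -4 + \left(65 K + K E\right) = -4 + \left(65 K + E K\right) = -4 + 65 K + E K$)
$j{\left(m \right)} = m^{2}$
$\frac{j{\left(-3 \right)}}{-23389} - \frac{26262}{Y{\left(182,-104 \right)}} = \frac{\left(-3\right)^{2}}{-23389} - \frac{26262}{-4 + 65 \cdot 182 - 18928} = 9 \left(- \frac{1}{23389}\right) - \frac{26262}{-4 + 11830 - 18928} = - \frac{9}{23389} - \frac{26262}{-7102} = - \frac{9}{23389} - - \frac{13131}{3551} = - \frac{9}{23389} + \frac{13131}{3551} = \frac{307089000}{83054339}$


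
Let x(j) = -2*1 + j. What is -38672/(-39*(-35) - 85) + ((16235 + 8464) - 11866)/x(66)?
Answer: 54497/320 ≈ 170.30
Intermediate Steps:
x(j) = -2 + j
-38672/(-39*(-35) - 85) + ((16235 + 8464) - 11866)/x(66) = -38672/(-39*(-35) - 85) + ((16235 + 8464) - 11866)/(-2 + 66) = -38672/(1365 - 85) + (24699 - 11866)/64 = -38672/1280 + 12833*(1/64) = -38672*1/1280 + 12833/64 = -2417/80 + 12833/64 = 54497/320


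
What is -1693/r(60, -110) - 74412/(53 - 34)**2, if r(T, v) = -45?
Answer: -2737367/16245 ≈ -168.51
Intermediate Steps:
-1693/r(60, -110) - 74412/(53 - 34)**2 = -1693/(-45) - 74412/(53 - 34)**2 = -1693*(-1/45) - 74412/(19**2) = 1693/45 - 74412/361 = -2737367/16245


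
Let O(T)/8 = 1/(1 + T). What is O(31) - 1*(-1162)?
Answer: 4649/4 ≈ 1162.3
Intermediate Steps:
O(T) = 8/(1 + T)
O(31) - 1*(-1162) = 8/(1 + 31) - 1*(-1162) = 8/32 + 1162 = 8*(1/32) + 1162 = ¼ + 1162 = 4649/4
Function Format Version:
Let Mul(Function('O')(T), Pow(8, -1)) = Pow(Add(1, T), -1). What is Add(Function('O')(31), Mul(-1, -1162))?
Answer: Rational(4649, 4) ≈ 1162.3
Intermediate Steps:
Function('O')(T) = Mul(8, Pow(Add(1, T), -1))
Add(Function('O')(31), Mul(-1, -1162)) = Add(Mul(8, Pow(Add(1, 31), -1)), Mul(-1, -1162)) = Add(Mul(8, Pow(32, -1)), 1162) = Add(Mul(8, Rational(1, 32)), 1162) = Add(Rational(1, 4), 1162) = Rational(4649, 4)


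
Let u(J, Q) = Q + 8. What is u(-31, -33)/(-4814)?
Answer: 25/4814 ≈ 0.0051932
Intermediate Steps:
u(J, Q) = 8 + Q
u(-31, -33)/(-4814) = (8 - 33)/(-4814) = -25*(-1/4814) = 25/4814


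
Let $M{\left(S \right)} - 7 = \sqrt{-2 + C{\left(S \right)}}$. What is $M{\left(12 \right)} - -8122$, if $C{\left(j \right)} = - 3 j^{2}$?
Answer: $8129 + i \sqrt{434} \approx 8129.0 + 20.833 i$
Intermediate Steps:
$M{\left(S \right)} = 7 + \sqrt{-2 - 3 S^{2}}$
$M{\left(12 \right)} - -8122 = \left(7 + \sqrt{-2 - 3 \cdot 12^{2}}\right) - -8122 = \left(7 + \sqrt{-2 - 432}\right) + 8122 = \left(7 + \sqrt{-434}\right) + 8122 = \left(7 + i \sqrt{434}\right) + 8122 = 8129 + i \sqrt{434}$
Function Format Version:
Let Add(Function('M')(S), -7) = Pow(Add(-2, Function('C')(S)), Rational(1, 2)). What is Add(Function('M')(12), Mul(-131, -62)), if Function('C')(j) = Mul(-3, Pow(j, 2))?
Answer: Add(8129, Mul(I, Pow(434, Rational(1, 2)))) ≈ Add(8129.0, Mul(20.833, I))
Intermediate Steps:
Function('M')(S) = Add(7, Pow(Add(-2, Mul(-3, Pow(S, 2))), Rational(1, 2)))
Add(Function('M')(12), Mul(-131, -62)) = Add(Add(7, Pow(Add(-2, Mul(-3, Pow(12, 2))), Rational(1, 2))), Mul(-131, -62)) = Add(Add(7, Pow(Add(-2, Mul(-3, 144)), Rational(1, 2))), 8122) = Add(Add(7, Pow(Add(-2, -432), Rational(1, 2))), 8122) = Add(Add(7, Pow(-434, Rational(1, 2))), 8122) = Add(Add(7, Mul(I, Pow(434, Rational(1, 2)))), 8122) = Add(8129, Mul(I, Pow(434, Rational(1, 2))))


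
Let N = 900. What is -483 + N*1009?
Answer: 907617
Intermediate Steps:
-483 + N*1009 = -483 + 900*1009 = -483 + 908100 = 907617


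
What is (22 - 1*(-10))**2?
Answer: 1024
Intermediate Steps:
(22 - 1*(-10))**2 = (22 + 10)**2 = 32**2 = 1024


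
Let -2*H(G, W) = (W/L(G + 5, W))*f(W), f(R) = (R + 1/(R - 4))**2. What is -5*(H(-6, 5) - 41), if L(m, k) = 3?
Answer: 355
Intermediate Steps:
f(R) = (R + 1/(-4 + R))**2
H(G, W) = -W*(1 + W**2 - 4*W)**2/(6*(-4 + W)**2) (H(G, W) = -W/3*(1 + W**2 - 4*W)**2/(-4 + W)**2/2 = -W*(1 + W**2 - 4*W)**2/(6*(-4 + W)**2))
-5*(H(-6, 5) - 41) = -5*(-1/6*5*(1 + 5**2 - 4*5)**2/(-4 + 5)**2 - 41) = -5*(-1/6*5*(1 + 25 - 20)**2/1**2 - 41) = -5*(-1/6*5*1*6**2 - 41) = -5*(-1/6*5*1*36 - 41) = -5*(-30 - 41) = -5*(-71) = 355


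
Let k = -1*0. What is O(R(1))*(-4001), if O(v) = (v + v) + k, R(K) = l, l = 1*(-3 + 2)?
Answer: 8002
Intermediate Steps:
l = -1 (l = 1*(-1) = -1)
R(K) = -1
k = 0
O(v) = 2*v (O(v) = (v + v) + 0 = 2*v + 0 = 2*v)
O(R(1))*(-4001) = (2*(-1))*(-4001) = -2*(-4001) = 8002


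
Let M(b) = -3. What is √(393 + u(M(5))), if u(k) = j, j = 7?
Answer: 20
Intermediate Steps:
u(k) = 7
√(393 + u(M(5))) = √(393 + 7) = √400 = 20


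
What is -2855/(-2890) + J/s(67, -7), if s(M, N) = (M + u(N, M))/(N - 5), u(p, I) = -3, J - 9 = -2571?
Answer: 1112911/2312 ≈ 481.36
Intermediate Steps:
J = -2562 (J = 9 - 2571 = -2562)
s(M, N) = (-3 + M)/(-5 + N) (s(M, N) = (M - 3)/(N - 5) = (-3 + M)/(-5 + N))
-2855/(-2890) + J/s(67, -7) = -2855/(-2890) - 2562*(-5 - 7)/(-3 + 67) = -2855*(-1/2890) - 2562/(64/(-12)) = 571/578 - 2562/((-1/12*64)) = 571/578 - 2562/(-16/3) = 571/578 - 2562*(-3/16) = 571/578 + 3843/8 = 1112911/2312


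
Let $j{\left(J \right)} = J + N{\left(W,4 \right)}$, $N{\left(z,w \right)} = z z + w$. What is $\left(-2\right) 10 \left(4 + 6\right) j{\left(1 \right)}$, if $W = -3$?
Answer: $-2800$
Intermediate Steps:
$N{\left(z,w \right)} = w + z^{2}$ ($N{\left(z,w \right)} = z^{2} + w = w + z^{2}$)
$j{\left(J \right)} = 13 + J$ ($j{\left(J \right)} = J + \left(4 + \left(-3\right)^{2}\right) = J + \left(4 + 9\right) = J + 13 = 13 + J$)
$\left(-2\right) 10 \left(4 + 6\right) j{\left(1 \right)} = \left(-2\right) 10 \left(4 + 6\right) \left(13 + 1\right) = - 20 \cdot 10 \cdot 14 = \left(-20\right) 140 = -2800$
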